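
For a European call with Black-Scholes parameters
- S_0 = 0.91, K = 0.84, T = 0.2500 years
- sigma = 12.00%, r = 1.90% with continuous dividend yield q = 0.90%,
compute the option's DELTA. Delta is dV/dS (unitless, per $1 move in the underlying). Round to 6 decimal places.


Answer: Delta = 0.918027

Derivation:
d1 = 1.4057117946; d2 = 1.3457117946
phi(d1) = 0.1485325195; exp(-qT) = 0.9977525294; exp(-rT) = 0.9952612634
N(d1) = 0.9200951384
Delta = exp(-qT) * N(d1) = 0.9977525294 * 0.9200951384 = 0.918027


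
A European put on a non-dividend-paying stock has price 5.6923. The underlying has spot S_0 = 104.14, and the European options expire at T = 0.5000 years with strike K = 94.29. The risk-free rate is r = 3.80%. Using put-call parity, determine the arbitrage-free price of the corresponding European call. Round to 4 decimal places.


Answer: Call price = 17.3169

Derivation:
Put-call parity: C - P = S_0 * exp(-qT) - K * exp(-rT).
S_0 * exp(-qT) = 104.1400 * 1.00000000 = 104.14000000
K * exp(-rT) = 94.2900 * 0.98117936 = 92.51540207
C = P + S*exp(-qT) - K*exp(-rT)
C = 5.6923 + 104.14000000 - 92.51540207 = 17.3169


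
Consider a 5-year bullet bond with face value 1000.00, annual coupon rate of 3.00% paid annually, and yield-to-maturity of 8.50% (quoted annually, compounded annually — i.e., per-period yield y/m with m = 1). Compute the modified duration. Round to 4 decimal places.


Coupon per period c = face * coupon_rate / m = 30.000000
Periods per year m = 1; per-period yield y/m = 0.085000
Number of cashflows N = 5
Cashflows (t years, CF_t, discount factor 1/(1+y/m)^(m*t), PV):
  t = 1.0000: CF_t = 30.000000, DF = 0.921659, PV = 27.649770
  t = 2.0000: CF_t = 30.000000, DF = 0.849455, PV = 25.483659
  t = 3.0000: CF_t = 30.000000, DF = 0.782908, PV = 23.487243
  t = 4.0000: CF_t = 30.000000, DF = 0.721574, PV = 21.647229
  t = 5.0000: CF_t = 1030.000000, DF = 0.665045, PV = 684.996786
Price P = sum_t PV_t = 783.264686
First compute Macaulay numerator sum_t t * PV_t:
  t * PV_t at t = 1.0000: 27.649770
  t * PV_t at t = 2.0000: 50.967317
  t * PV_t at t = 3.0000: 70.461729
  t * PV_t at t = 4.0000: 86.588914
  t * PV_t at t = 5.0000: 3424.983930
Macaulay duration D = 3660.651660 / 783.264686 = 4.673582
Modified duration = D / (1 + y/m) = 4.673582 / (1 + 0.085000) = 4.307449

Answer: Modified duration = 4.3074


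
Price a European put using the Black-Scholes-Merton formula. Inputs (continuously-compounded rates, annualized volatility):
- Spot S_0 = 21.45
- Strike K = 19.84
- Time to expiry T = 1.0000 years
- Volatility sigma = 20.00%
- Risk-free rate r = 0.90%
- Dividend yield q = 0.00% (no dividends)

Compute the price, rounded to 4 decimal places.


Answer: Price = 0.8955

Derivation:
d1 = (ln(S/K) + (r - q + 0.5*sigma^2) * T) / (sigma * sqrt(T)) = 0.53512272
d2 = d1 - sigma * sqrt(T) = 0.33512272
exp(-rT) = 0.99104038; exp(-qT) = 1.00000000
P = K * exp(-rT) * N(-d2) - S_0 * exp(-qT) * N(-d1)
N(-d1) = 0.29628250; N(-d2) = 0.36876626
P = 19.8400 * 0.99104038 * 0.36876626 - 21.4500 * 1.00000000 * 0.29628250 = 0.8955


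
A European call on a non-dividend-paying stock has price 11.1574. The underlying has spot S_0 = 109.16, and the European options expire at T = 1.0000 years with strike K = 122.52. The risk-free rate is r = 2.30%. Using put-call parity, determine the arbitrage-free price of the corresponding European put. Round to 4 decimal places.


Put-call parity: C - P = S_0 * exp(-qT) - K * exp(-rT).
S_0 * exp(-qT) = 109.1600 * 1.00000000 = 109.16000000
K * exp(-rT) = 122.5200 * 0.97726248 = 119.73419951
P = C - S*exp(-qT) + K*exp(-rT)
P = 11.1574 - 109.16000000 + 119.73419951 = 21.7316

Answer: Put price = 21.7316


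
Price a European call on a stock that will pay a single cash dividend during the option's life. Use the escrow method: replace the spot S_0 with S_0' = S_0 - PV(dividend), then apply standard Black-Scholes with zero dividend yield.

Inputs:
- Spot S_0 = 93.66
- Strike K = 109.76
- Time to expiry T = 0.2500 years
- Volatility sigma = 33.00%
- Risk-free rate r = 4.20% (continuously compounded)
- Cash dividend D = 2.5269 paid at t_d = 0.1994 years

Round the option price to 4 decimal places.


PV(D) = D * exp(-r * t_d) = 2.5269 * 0.99166017 = 2.50582609
S_0' = S_0 - PV(D) = 93.6600 - 2.50582609 = 91.15417391
d1 = (ln(S_0'/K) + (r + sigma^2/2)*T) / (sigma*sqrt(T)) = -0.97958407
d2 = d1 - sigma*sqrt(T) = -1.14458407
exp(-rT) = 0.98955493
N(d1) = 0.16364573; N(d2) = 0.12619075
C = S_0' * N(d1) - K * exp(-rT) * N(d2) = 91.15417391 * 0.16364573 - 109.7600 * 0.98955493 * 0.12619075 = 1.2110

Answer: Price = 1.2110


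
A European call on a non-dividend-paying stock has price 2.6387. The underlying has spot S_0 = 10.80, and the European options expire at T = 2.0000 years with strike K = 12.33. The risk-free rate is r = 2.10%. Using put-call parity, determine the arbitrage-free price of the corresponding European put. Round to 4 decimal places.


Answer: Put price = 3.6616

Derivation:
Put-call parity: C - P = S_0 * exp(-qT) - K * exp(-rT).
S_0 * exp(-qT) = 10.8000 * 1.00000000 = 10.80000000
K * exp(-rT) = 12.3300 * 0.95886978 = 11.82286439
P = C - S*exp(-qT) + K*exp(-rT)
P = 2.6387 - 10.80000000 + 11.82286439 = 3.6616


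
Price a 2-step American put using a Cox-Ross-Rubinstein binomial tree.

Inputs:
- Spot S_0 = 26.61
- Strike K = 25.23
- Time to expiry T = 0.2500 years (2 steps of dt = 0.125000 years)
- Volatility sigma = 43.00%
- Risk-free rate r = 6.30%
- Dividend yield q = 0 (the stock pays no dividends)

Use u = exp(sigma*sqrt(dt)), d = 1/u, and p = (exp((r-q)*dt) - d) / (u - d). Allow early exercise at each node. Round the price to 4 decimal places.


dt = T/N = 0.125000
u = exp(sigma*sqrt(dt)) = 1.164193; d = 1/u = 0.858964
p = (exp((r-q)*dt) - d) / (u - d) = 0.487968
Discount per step: exp(-r*dt) = 0.992156
Stock lattice S(k, i) with i counting down-moves:
  k=0: S(0,0) = 26.6100
  k=1: S(1,0) = 30.9792; S(1,1) = 22.8570
  k=2: S(2,0) = 36.0657; S(2,1) = 26.6100; S(2,2) = 19.6334
Terminal payoffs V(N, i) = max(K - S_T, 0):
  V(2,0) = 0.000000; V(2,1) = 0.000000; V(2,2) = 5.596620
Backward induction: V(k, i) = exp(-r*dt) * [p * V(k+1, i) + (1-p) * V(k+1, i+1)]; then take max(V_cont, immediate exercise) for American.
  V(1,0) = exp(-r*dt) * [p*0.000000 + (1-p)*0.000000] = 0.000000; exercise = 0.000000; V(1,0) = max -> 0.000000
  V(1,1) = exp(-r*dt) * [p*0.000000 + (1-p)*5.596620] = 2.843169; exercise = 2.372961; V(1,1) = max -> 2.843169
  V(0,0) = exp(-r*dt) * [p*0.000000 + (1-p)*2.843169] = 1.444373; exercise = 0.000000; V(0,0) = max -> 1.444373

Answer: Price = V(0,0) = 1.4444


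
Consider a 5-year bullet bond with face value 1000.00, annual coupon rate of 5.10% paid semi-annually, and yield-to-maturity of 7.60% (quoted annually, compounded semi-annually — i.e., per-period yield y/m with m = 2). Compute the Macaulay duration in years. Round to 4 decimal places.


Coupon per period c = face * coupon_rate / m = 25.500000
Periods per year m = 2; per-period yield y/m = 0.038000
Number of cashflows N = 10
Cashflows (t years, CF_t, discount factor 1/(1+y/m)^(m*t), PV):
  t = 0.5000: CF_t = 25.500000, DF = 0.963391, PV = 24.566474
  t = 1.0000: CF_t = 25.500000, DF = 0.928122, PV = 23.667123
  t = 1.5000: CF_t = 25.500000, DF = 0.894145, PV = 22.800697
  t = 2.0000: CF_t = 25.500000, DF = 0.861411, PV = 21.965989
  t = 2.5000: CF_t = 25.500000, DF = 0.829876, PV = 21.161839
  t = 3.0000: CF_t = 25.500000, DF = 0.799495, PV = 20.387128
  t = 3.5000: CF_t = 25.500000, DF = 0.770227, PV = 19.640779
  t = 4.0000: CF_t = 25.500000, DF = 0.742030, PV = 18.921752
  t = 4.5000: CF_t = 25.500000, DF = 0.714865, PV = 18.229048
  t = 5.0000: CF_t = 1025.500000, DF = 0.688694, PV = 706.255966
Price P = sum_t PV_t = 897.596797
Macaulay numerator sum_t t * PV_t:
  t * PV_t at t = 0.5000: 12.283237
  t * PV_t at t = 1.0000: 23.667123
  t * PV_t at t = 1.5000: 34.201045
  t * PV_t at t = 2.0000: 43.931978
  t * PV_t at t = 2.5000: 52.904598
  t * PV_t at t = 3.0000: 61.161385
  t * PV_t at t = 3.5000: 68.742726
  t * PV_t at t = 4.0000: 75.687009
  t * PV_t at t = 4.5000: 82.030718
  t * PV_t at t = 5.0000: 3531.279831
Macaulay duration D = (sum_t t * PV_t) / P = 3985.889652 / 897.596797 = 4.440624

Answer: Macaulay duration = 4.4406 years


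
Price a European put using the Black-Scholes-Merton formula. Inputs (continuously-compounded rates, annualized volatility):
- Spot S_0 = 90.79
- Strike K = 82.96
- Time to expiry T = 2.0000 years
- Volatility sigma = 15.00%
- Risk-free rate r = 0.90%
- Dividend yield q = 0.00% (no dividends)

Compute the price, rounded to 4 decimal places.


d1 = (ln(S/K) + (r - q + 0.5*sigma^2) * T) / (sigma * sqrt(T)) = 0.61608132
d2 = d1 - sigma * sqrt(T) = 0.40394928
exp(-rT) = 0.98216103; exp(-qT) = 1.00000000
P = K * exp(-rT) * N(-d2) - S_0 * exp(-qT) * N(-d1)
N(-d1) = 0.26892043; N(-d2) = 0.34312501
P = 82.9600 * 0.98216103 * 0.34312501 - 90.7900 * 1.00000000 * 0.26892043 = 3.5426

Answer: Price = 3.5426


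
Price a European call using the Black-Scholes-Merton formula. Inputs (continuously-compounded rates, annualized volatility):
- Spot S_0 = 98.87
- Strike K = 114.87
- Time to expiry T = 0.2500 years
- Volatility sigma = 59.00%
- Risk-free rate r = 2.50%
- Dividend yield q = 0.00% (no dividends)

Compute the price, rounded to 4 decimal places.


Answer: Price = 6.2882

Derivation:
d1 = (ln(S/K) + (r - q + 0.5*sigma^2) * T) / (sigma * sqrt(T)) = -0.33977186
d2 = d1 - sigma * sqrt(T) = -0.63477186
exp(-rT) = 0.99376949; exp(-qT) = 1.00000000
C = S_0 * exp(-qT) * N(d1) - K * exp(-rT) * N(d2)
N(d1) = 0.36701417; N(d2) = 0.26278861
C = 98.8700 * 1.00000000 * 0.36701417 - 114.8700 * 0.99376949 * 0.26278861 = 6.2882


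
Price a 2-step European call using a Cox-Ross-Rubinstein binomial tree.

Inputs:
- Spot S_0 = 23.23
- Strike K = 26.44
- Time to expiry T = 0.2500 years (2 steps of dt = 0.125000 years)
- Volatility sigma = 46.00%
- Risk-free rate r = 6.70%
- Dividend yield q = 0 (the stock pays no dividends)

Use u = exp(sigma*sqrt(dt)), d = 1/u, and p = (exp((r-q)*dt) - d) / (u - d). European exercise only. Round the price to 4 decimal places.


dt = T/N = 0.125000
u = exp(sigma*sqrt(dt)) = 1.176607; d = 1/u = 0.849902
p = (exp((r-q)*dt) - d) / (u - d) = 0.485173
Discount per step: exp(-r*dt) = 0.991660
Stock lattice S(k, i) with i counting down-moves:
  k=0: S(0,0) = 23.2300
  k=1: S(1,0) = 27.3326; S(1,1) = 19.7432
  k=2: S(2,0) = 32.1597; S(2,1) = 23.2300; S(2,2) = 16.7798
Terminal payoffs V(N, i) = max(S_T - K, 0):
  V(2,0) = 5.719686; V(2,1) = 0.000000; V(2,2) = 0.000000
Backward induction: V(k, i) = exp(-r*dt) * [p * V(k+1, i) + (1-p) * V(k+1, i+1)].
  V(1,0) = exp(-r*dt) * [p*5.719686 + (1-p)*0.000000] = 2.751894
  V(1,1) = exp(-r*dt) * [p*0.000000 + (1-p)*0.000000] = 0.000000
  V(0,0) = exp(-r*dt) * [p*2.751894 + (1-p)*0.000000] = 1.324010

Answer: Price = V(0,0) = 1.3240


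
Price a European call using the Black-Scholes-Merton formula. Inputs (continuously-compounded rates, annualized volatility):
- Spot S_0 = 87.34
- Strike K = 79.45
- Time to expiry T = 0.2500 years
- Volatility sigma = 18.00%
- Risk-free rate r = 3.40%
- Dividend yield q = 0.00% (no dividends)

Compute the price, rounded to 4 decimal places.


Answer: Price = 9.0291

Derivation:
d1 = (ln(S/K) + (r - q + 0.5*sigma^2) * T) / (sigma * sqrt(T)) = 1.19145172
d2 = d1 - sigma * sqrt(T) = 1.10145172
exp(-rT) = 0.99153602; exp(-qT) = 1.00000000
C = S_0 * exp(-qT) * N(d1) - K * exp(-rT) * N(d2)
N(d1) = 0.88326185; N(d2) = 0.86464995
C = 87.3400 * 1.00000000 * 0.88326185 - 79.4500 * 0.99153602 * 0.86464995 = 9.0291


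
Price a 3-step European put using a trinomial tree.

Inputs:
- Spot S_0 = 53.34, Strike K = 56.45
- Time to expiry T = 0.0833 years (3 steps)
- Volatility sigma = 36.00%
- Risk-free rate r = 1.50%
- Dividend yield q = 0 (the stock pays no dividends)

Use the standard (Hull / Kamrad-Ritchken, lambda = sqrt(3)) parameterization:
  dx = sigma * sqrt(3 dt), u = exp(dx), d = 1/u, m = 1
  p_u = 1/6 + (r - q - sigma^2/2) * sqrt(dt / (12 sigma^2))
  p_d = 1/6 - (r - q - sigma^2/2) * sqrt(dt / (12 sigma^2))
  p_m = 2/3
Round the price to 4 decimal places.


dt = T/N = 0.027767; dx = sigma*sqrt(3*dt) = 0.103902
u = exp(dx) = 1.109492; d = 1/u = 0.901313
p_u = 0.160012, p_m = 0.666667, p_d = 0.173321
Discount per step: exp(-r*dt) = 0.999584
Stock lattice S(k, j) with j the centered position index:
  k=0: S(0,+0) = 53.3400
  k=1: S(1,-1) = 48.0761; S(1,+0) = 53.3400; S(1,+1) = 59.1803
  k=2: S(2,-2) = 43.3316; S(2,-1) = 48.0761; S(2,+0) = 53.3400; S(2,+1) = 59.1803; S(2,+2) = 65.6601
  k=3: S(3,-3) = 39.0553; S(3,-2) = 43.3316; S(3,-1) = 48.0761; S(3,+0) = 53.3400; S(3,+1) = 59.1803; S(3,+2) = 65.6601; S(3,+3) = 72.8493
Terminal payoffs V(N, j) = max(K - S_T, 0):
  V(3,-3) = 17.394655; V(3,-2) = 13.118407; V(3,-1) = 8.373944; V(3,+0) = 3.110000; V(3,+1) = 0.000000; V(3,+2) = 0.000000; V(3,+3) = 0.000000
Backward induction: V(k, j) = exp(-r*dt) * [p_u * V(k+1, j+1) + p_m * V(k+1, j) + p_d * V(k+1, j-1)]
  V(2,-2) = exp(-r*dt) * [p_u*8.373944 + p_m*13.118407 + p_d*17.394655] = 13.094942
  V(2,-1) = exp(-r*dt) * [p_u*3.110000 + p_m*8.373944 + p_d*13.118407] = 8.350483
  V(2,+0) = exp(-r*dt) * [p_u*0.000000 + p_m*3.110000 + p_d*8.373944] = 3.523245
  V(2,+1) = exp(-r*dt) * [p_u*0.000000 + p_m*0.000000 + p_d*3.110000] = 0.538804
  V(2,+2) = exp(-r*dt) * [p_u*0.000000 + p_m*0.000000 + p_d*0.000000] = 0.000000
  V(1,-1) = exp(-r*dt) * [p_u*3.523245 + p_m*8.350483 + p_d*13.094942] = 8.396881
  V(1,+0) = exp(-r*dt) * [p_u*0.538804 + p_m*3.523245 + p_d*8.350483] = 3.880742
  V(1,+1) = exp(-r*dt) * [p_u*0.000000 + p_m*0.538804 + p_d*3.523245] = 0.969451
  V(0,+0) = exp(-r*dt) * [p_u*0.969451 + p_m*3.880742 + p_d*8.396881] = 4.195893

Answer: Price = V(0,0) = 4.1959


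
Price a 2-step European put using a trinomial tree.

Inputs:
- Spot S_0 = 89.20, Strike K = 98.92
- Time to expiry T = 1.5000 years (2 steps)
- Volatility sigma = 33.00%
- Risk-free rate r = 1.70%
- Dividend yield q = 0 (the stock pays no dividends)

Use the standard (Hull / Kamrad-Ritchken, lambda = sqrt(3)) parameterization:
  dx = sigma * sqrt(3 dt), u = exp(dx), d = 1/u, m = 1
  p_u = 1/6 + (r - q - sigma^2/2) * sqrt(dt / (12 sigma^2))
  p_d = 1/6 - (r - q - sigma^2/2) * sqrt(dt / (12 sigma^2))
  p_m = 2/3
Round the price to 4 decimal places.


dt = T/N = 0.750000; dx = sigma*sqrt(3*dt) = 0.495000
u = exp(dx) = 1.640498; d = 1/u = 0.609571
p_u = 0.138295, p_m = 0.666667, p_d = 0.195038
Discount per step: exp(-r*dt) = 0.987331
Stock lattice S(k, j) with j the centered position index:
  k=0: S(0,+0) = 89.2000
  k=1: S(1,-1) = 54.3737; S(1,+0) = 89.2000; S(1,+1) = 146.3324
  k=2: S(2,-2) = 33.1446; S(2,-1) = 54.3737; S(2,+0) = 89.2000; S(2,+1) = 146.3324; S(2,+2) = 240.0581
Terminal payoffs V(N, j) = max(K - S_T, 0):
  V(2,-2) = 65.775359; V(2,-1) = 44.546275; V(2,+0) = 9.720000; V(2,+1) = 0.000000; V(2,+2) = 0.000000
Backward induction: V(k, j) = exp(-r*dt) * [p_u * V(k+1, j+1) + p_m * V(k+1, j) + p_d * V(k+1, j-1)]
  V(1,-1) = exp(-r*dt) * [p_u*9.720000 + p_m*44.546275 + p_d*65.775359] = 43.314638
  V(1,+0) = exp(-r*dt) * [p_u*0.000000 + p_m*9.720000 + p_d*44.546275] = 14.976044
  V(1,+1) = exp(-r*dt) * [p_u*0.000000 + p_m*0.000000 + p_d*9.720000] = 1.871751
  V(0,+0) = exp(-r*dt) * [p_u*1.871751 + p_m*14.976044 + p_d*43.314638] = 18.454083

Answer: Price = V(0,0) = 18.4541


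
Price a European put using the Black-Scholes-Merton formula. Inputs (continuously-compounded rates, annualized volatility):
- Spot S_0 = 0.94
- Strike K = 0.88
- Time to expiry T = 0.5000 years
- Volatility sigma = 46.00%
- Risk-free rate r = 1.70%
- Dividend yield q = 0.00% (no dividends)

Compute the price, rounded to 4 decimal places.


d1 = (ln(S/K) + (r - q + 0.5*sigma^2) * T) / (sigma * sqrt(T)) = 0.39154645
d2 = d1 - sigma * sqrt(T) = 0.06627733
exp(-rT) = 0.99153602; exp(-qT) = 1.00000000
P = K * exp(-rT) * N(-d2) - S_0 * exp(-qT) * N(-d1)
N(-d1) = 0.34769668; N(-d2) = 0.47357852
P = 0.8800 * 0.99153602 * 0.47357852 - 0.9400 * 1.00000000 * 0.34769668 = 0.0864

Answer: Price = 0.0864


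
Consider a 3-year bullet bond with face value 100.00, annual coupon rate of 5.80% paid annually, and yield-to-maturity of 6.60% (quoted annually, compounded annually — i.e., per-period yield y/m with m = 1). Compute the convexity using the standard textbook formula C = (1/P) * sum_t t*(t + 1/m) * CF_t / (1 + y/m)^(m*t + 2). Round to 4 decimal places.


Answer: Convexity = 9.7956

Derivation:
Coupon per period c = face * coupon_rate / m = 5.800000
Periods per year m = 1; per-period yield y/m = 0.066000
Number of cashflows N = 3
Cashflows (t years, CF_t, discount factor 1/(1+y/m)^(m*t), PV):
  t = 1.0000: CF_t = 5.800000, DF = 0.938086, PV = 5.440901
  t = 2.0000: CF_t = 5.800000, DF = 0.880006, PV = 5.104034
  t = 3.0000: CF_t = 105.800000, DF = 0.825521, PV = 87.340174
Price P = sum_t PV_t = 97.885109
Convexity numerator sum_t t*(t + 1/m) * CF_t / (1+y/m)^(m*t + 2):
  t = 1.0000: term = 9.576049
  t = 2.0000: term = 26.949482
  t = 3.0000: term = 922.318437
Convexity = (1/P) * sum = 958.843969 / 97.885109 = 9.795606


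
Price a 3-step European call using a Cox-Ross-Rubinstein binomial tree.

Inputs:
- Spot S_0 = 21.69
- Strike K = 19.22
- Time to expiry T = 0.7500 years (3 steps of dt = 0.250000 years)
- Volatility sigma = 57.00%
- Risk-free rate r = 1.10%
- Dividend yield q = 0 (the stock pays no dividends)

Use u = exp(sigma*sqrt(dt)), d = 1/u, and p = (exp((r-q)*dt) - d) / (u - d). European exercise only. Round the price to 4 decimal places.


dt = T/N = 0.250000
u = exp(sigma*sqrt(dt)) = 1.329762; d = 1/u = 0.752014
p = (exp((r-q)*dt) - d) / (u - d) = 0.433995
Discount per step: exp(-r*dt) = 0.997254
Stock lattice S(k, i) with i counting down-moves:
  k=0: S(0,0) = 21.6900
  k=1: S(1,0) = 28.8425; S(1,1) = 16.3112
  k=2: S(2,0) = 38.3537; S(2,1) = 21.6900; S(2,2) = 12.2662
  k=3: S(3,0) = 51.0013; S(3,1) = 28.8425; S(3,2) = 16.3112; S(3,3) = 9.2244
Terminal payoffs V(N, i) = max(S_T - K, 0):
  V(3,0) = 31.781310; V(3,1) = 9.622538; V(3,2) = 0.000000; V(3,3) = 0.000000
Backward induction: V(k, i) = exp(-r*dt) * [p * V(k+1, i) + (1-p) * V(k+1, i+1)].
  V(2,0) = exp(-r*dt) * [p*31.781310 + (1-p)*9.622538] = 19.186495
  V(2,1) = exp(-r*dt) * [p*9.622538 + (1-p)*0.000000] = 4.164663
  V(2,2) = exp(-r*dt) * [p*0.000000 + (1-p)*0.000000] = 0.000000
  V(1,0) = exp(-r*dt) * [p*19.186495 + (1-p)*4.164663] = 10.654719
  V(1,1) = exp(-r*dt) * [p*4.164663 + (1-p)*0.000000] = 1.802478
  V(0,0) = exp(-r*dt) * [p*10.654719 + (1-p)*1.802478] = 5.628804

Answer: Price = V(0,0) = 5.6288


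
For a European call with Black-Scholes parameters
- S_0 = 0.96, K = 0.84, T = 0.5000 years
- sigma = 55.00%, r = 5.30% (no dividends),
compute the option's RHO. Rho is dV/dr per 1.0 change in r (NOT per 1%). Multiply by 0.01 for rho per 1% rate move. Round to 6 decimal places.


Answer: Rho = 0.239646

Derivation:
d1 = 0.6059426664; d2 = 0.2170339367
phi(d1) = 0.3320327100; exp(-qT) = 1.0000000000; exp(-rT) = 0.9738480438
N(d2) = 0.5859090512
Rho = K*T*exp(-rT)*N(d2) = 0.8400 * 0.5000 * 0.9738480438 * 0.5859090512 = 0.239646


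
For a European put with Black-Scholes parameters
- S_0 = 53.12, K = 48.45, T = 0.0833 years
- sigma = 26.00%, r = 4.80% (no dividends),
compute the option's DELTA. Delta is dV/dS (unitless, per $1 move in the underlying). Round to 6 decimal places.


d1 = 1.3170898028; d2 = 1.2420492804
phi(d1) = 0.1675788474; exp(-qT) = 1.0000000000; exp(-rT) = 0.9960095830
N(-d1) = 0.0939042623
Delta = -exp(-qT) * N(-d1) = -1.0000000000 * 0.0939042623 = -0.093904

Answer: Delta = -0.093904


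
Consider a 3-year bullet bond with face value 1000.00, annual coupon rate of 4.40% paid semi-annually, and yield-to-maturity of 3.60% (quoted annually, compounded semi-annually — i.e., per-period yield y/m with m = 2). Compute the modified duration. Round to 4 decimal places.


Answer: Modified duration = 2.7949

Derivation:
Coupon per period c = face * coupon_rate / m = 22.000000
Periods per year m = 2; per-period yield y/m = 0.018000
Number of cashflows N = 6
Cashflows (t years, CF_t, discount factor 1/(1+y/m)^(m*t), PV):
  t = 0.5000: CF_t = 22.000000, DF = 0.982318, PV = 21.611002
  t = 1.0000: CF_t = 22.000000, DF = 0.964949, PV = 21.228882
  t = 1.5000: CF_t = 22.000000, DF = 0.947887, PV = 20.853519
  t = 2.0000: CF_t = 22.000000, DF = 0.931127, PV = 20.484792
  t = 2.5000: CF_t = 22.000000, DF = 0.914663, PV = 20.122586
  t = 3.0000: CF_t = 1022.000000, DF = 0.898490, PV = 918.256958
Price P = sum_t PV_t = 1022.557739
First compute Macaulay numerator sum_t t * PV_t:
  t * PV_t at t = 0.5000: 10.805501
  t * PV_t at t = 1.0000: 21.228882
  t * PV_t at t = 1.5000: 31.280278
  t * PV_t at t = 2.0000: 40.969585
  t * PV_t at t = 2.5000: 50.306465
  t * PV_t at t = 3.0000: 2754.770874
Macaulay duration D = 2909.361585 / 1022.557739 = 2.845181
Modified duration = D / (1 + y/m) = 2.845181 / (1 + 0.018000) = 2.794873


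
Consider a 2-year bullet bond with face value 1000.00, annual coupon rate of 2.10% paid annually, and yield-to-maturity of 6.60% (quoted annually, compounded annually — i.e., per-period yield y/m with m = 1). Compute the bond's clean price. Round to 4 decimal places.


Answer: Price = 918.1859

Derivation:
Coupon per period c = face * coupon_rate / m = 21.000000
Periods per year m = 1; per-period yield y/m = 0.066000
Number of cashflows N = 2
Cashflows (t years, CF_t, discount factor 1/(1+y/m)^(m*t), PV):
  t = 1.0000: CF_t = 21.000000, DF = 0.938086, PV = 19.699812
  t = 2.0000: CF_t = 1021.000000, DF = 0.880006, PV = 898.486038
Price P = sum_t PV_t = 918.185850


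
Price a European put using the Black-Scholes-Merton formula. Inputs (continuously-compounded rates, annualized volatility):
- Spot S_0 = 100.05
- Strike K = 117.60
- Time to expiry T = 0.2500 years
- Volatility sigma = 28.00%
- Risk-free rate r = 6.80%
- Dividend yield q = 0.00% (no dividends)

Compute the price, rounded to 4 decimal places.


d1 = (ln(S/K) + (r - q + 0.5*sigma^2) * T) / (sigma * sqrt(T)) = -0.96299267
d2 = d1 - sigma * sqrt(T) = -1.10299267
exp(-rT) = 0.98314368; exp(-qT) = 1.00000000
P = K * exp(-rT) * N(-d2) - S_0 * exp(-qT) * N(-d1)
N(-d1) = 0.83222440; N(-d2) = 0.86498483
P = 117.6000 * 0.98314368 * 0.86498483 - 100.0500 * 1.00000000 * 0.83222440 = 16.7435

Answer: Price = 16.7435


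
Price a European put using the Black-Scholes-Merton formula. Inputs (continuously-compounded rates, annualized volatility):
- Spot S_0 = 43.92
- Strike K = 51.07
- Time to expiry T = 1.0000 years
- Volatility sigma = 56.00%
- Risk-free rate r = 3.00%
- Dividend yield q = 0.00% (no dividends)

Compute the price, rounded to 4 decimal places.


d1 = (ln(S/K) + (r - q + 0.5*sigma^2) * T) / (sigma * sqrt(T)) = 0.06423671
d2 = d1 - sigma * sqrt(T) = -0.49576329
exp(-rT) = 0.97044553; exp(-qT) = 1.00000000
P = K * exp(-rT) * N(-d2) - S_0 * exp(-qT) * N(-d1)
N(-d1) = 0.47439087; N(-d2) = 0.68996929
P = 51.0700 * 0.97044553 * 0.68996929 - 43.9200 * 1.00000000 * 0.47439087 = 13.3601

Answer: Price = 13.3601


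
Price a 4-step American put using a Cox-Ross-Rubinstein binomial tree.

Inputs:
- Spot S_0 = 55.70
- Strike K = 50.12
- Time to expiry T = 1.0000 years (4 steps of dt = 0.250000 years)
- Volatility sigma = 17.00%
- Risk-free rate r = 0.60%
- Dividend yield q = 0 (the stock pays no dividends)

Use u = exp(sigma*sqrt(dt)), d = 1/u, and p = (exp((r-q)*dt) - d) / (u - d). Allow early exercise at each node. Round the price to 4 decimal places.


dt = T/N = 0.250000
u = exp(sigma*sqrt(dt)) = 1.088717; d = 1/u = 0.918512
p = (exp((r-q)*dt) - d) / (u - d) = 0.487582
Discount per step: exp(-r*dt) = 0.998501
Stock lattice S(k, i) with i counting down-moves:
  k=0: S(0,0) = 55.7000
  k=1: S(1,0) = 60.6415; S(1,1) = 51.1611
  k=2: S(2,0) = 66.0215; S(2,1) = 55.7000; S(2,2) = 46.9921
  k=3: S(3,0) = 71.8787; S(3,1) = 60.6415; S(3,2) = 51.1611; S(3,3) = 43.1628
  k=4: S(4,0) = 78.2556; S(4,1) = 66.0215; S(4,2) = 55.7000; S(4,3) = 46.9921; S(4,4) = 39.6456
Terminal payoffs V(N, i) = max(K - S_T, 0):
  V(4,0) = 0.000000; V(4,1) = 0.000000; V(4,2) = 0.000000; V(4,3) = 3.127870; V(4,4) = 10.474393
Backward induction: V(k, i) = exp(-r*dt) * [p * V(k+1, i) + (1-p) * V(k+1, i+1)]; then take max(V_cont, immediate exercise) for American.
  V(3,0) = exp(-r*dt) * [p*0.000000 + (1-p)*0.000000] = 0.000000; exercise = 0.000000; V(3,0) = max -> 0.000000
  V(3,1) = exp(-r*dt) * [p*0.000000 + (1-p)*0.000000] = 0.000000; exercise = 0.000000; V(3,1) = max -> 0.000000
  V(3,2) = exp(-r*dt) * [p*0.000000 + (1-p)*3.127870] = 1.600373; exercise = 0.000000; V(3,2) = max -> 1.600373
  V(3,3) = exp(-r*dt) * [p*3.127870 + (1-p)*10.474393] = 6.882027; exercise = 6.957151; V(3,3) = max -> 6.957151
  V(2,0) = exp(-r*dt) * [p*0.000000 + (1-p)*0.000000] = 0.000000; exercise = 0.000000; V(2,0) = max -> 0.000000
  V(2,1) = exp(-r*dt) * [p*0.000000 + (1-p)*1.600373] = 0.818830; exercise = 0.000000; V(2,1) = max -> 0.818830
  V(2,2) = exp(-r*dt) * [p*1.600373 + (1-p)*6.957151] = 4.338768; exercise = 3.127870; V(2,2) = max -> 4.338768
  V(1,0) = exp(-r*dt) * [p*0.000000 + (1-p)*0.818830] = 0.418954; exercise = 0.000000; V(1,0) = max -> 0.418954
  V(1,1) = exp(-r*dt) * [p*0.818830 + (1-p)*4.338768] = 2.618578; exercise = 0.000000; V(1,1) = max -> 2.618578
  V(0,0) = exp(-r*dt) * [p*0.418954 + (1-p)*2.618578] = 1.543763; exercise = 0.000000; V(0,0) = max -> 1.543763

Answer: Price = V(0,0) = 1.5438


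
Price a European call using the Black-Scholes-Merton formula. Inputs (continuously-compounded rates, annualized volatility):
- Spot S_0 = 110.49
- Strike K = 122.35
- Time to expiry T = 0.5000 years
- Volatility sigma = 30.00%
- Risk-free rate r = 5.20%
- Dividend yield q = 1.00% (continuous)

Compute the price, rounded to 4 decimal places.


Answer: Price = 5.7360

Derivation:
d1 = (ln(S/K) + (r - q + 0.5*sigma^2) * T) / (sigma * sqrt(T)) = -0.27558672
d2 = d1 - sigma * sqrt(T) = -0.48771875
exp(-rT) = 0.97433509; exp(-qT) = 0.99501248
C = S_0 * exp(-qT) * N(d1) - K * exp(-rT) * N(d2)
N(d1) = 0.39143276; N(d2) = 0.31287453
C = 110.4900 * 0.99501248 * 0.39143276 - 122.3500 * 0.97433509 * 0.31287453 = 5.7360


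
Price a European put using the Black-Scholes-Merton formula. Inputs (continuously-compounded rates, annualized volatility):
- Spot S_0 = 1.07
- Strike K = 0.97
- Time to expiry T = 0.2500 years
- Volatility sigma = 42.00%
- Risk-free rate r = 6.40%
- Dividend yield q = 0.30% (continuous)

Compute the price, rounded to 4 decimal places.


Answer: Price = 0.0393

Derivation:
d1 = (ln(S/K) + (r - q + 0.5*sigma^2) * T) / (sigma * sqrt(T)) = 0.64484693
d2 = d1 - sigma * sqrt(T) = 0.43484693
exp(-rT) = 0.98412732; exp(-qT) = 0.99925028
P = K * exp(-rT) * N(-d2) - S_0 * exp(-qT) * N(-d1)
N(-d1) = 0.25951319; N(-d2) = 0.33183677
P = 0.9700 * 0.98412732 * 0.33183677 - 1.0700 * 0.99925028 * 0.25951319 = 0.0393


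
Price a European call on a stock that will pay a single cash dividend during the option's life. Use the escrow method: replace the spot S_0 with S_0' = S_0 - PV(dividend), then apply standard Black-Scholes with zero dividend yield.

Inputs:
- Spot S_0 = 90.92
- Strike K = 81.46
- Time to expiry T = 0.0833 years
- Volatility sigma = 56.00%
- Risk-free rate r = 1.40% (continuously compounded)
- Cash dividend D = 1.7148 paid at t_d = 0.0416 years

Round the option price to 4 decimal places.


PV(D) = D * exp(-r * t_d) = 1.7148 * 0.99941777 = 1.71380159
S_0' = S_0 - PV(D) = 90.9200 - 1.71380159 = 89.20619841
d1 = (ln(S_0'/K) + (r + sigma^2/2)*T) / (sigma*sqrt(T)) = 0.65005774
d2 = d1 - sigma*sqrt(T) = 0.48843200
exp(-rT) = 0.99883448
N(d1) = 0.74217254; N(d2) = 0.68737806
C = S_0' * N(d1) - K * exp(-rT) * N(d2) = 89.20619841 * 0.74217254 - 81.4600 * 0.99883448 * 0.68737806 = 10.2778

Answer: Price = 10.2778


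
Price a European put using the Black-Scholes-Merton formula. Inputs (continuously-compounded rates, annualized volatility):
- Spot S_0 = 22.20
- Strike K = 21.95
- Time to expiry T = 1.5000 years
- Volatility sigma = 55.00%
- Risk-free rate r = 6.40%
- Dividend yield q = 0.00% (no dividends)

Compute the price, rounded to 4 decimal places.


d1 = (ln(S/K) + (r - q + 0.5*sigma^2) * T) / (sigma * sqrt(T)) = 0.49613324
d2 = d1 - sigma * sqrt(T) = -0.17747644
exp(-rT) = 0.90846402; exp(-qT) = 1.00000000
P = K * exp(-rT) * N(-d2) - S_0 * exp(-qT) * N(-d1)
N(-d1) = 0.30990021; N(-d2) = 0.57043292
P = 21.9500 * 0.90846402 * 0.57043292 - 22.2000 * 1.00000000 * 0.30990021 = 4.4951

Answer: Price = 4.4951


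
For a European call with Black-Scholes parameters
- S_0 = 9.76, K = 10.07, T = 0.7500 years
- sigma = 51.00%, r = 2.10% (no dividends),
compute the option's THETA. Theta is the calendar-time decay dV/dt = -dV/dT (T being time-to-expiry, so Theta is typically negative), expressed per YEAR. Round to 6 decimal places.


Answer: Theta = -1.209944

Derivation:
d1 = 0.1857011904; d2 = -0.2559717655
phi(d1) = 0.3921224956; exp(-qT) = 1.0000000000; exp(-rT) = 0.9843733826
Theta = -S*exp(-qT)*phi(d1)*sigma/(2*sqrt(T)) - r*K*exp(-rT)*N(d2) + q*S*exp(-qT)*N(d1)
N(d1) = 0.5736604526; N(d2) = 0.3989863195; sqrt(T) = 0.8660254038
Term 1 = -9.7600 * 1.0000000000 * 0.3921224956 * 0.5100 / (2 * 0.8660254038) = -1.1268889605
Term 2 = -0.0210 * 10.0700 * 0.9843733826 * 0.3989863195 = -0.0830551624
Term 3 = 0 (no dividend yield, q = 0)
Theta = -1.1268889605 + (-0.0830551624) + (0.0000000000) = -1.209944


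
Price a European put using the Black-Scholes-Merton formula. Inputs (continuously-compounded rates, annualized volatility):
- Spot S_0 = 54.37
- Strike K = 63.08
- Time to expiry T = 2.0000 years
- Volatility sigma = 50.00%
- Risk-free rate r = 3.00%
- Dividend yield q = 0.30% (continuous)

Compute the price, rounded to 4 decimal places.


d1 = (ln(S/K) + (r - q + 0.5*sigma^2) * T) / (sigma * sqrt(T)) = 0.21978119
d2 = d1 - sigma * sqrt(T) = -0.48732559
exp(-rT) = 0.94176453; exp(-qT) = 0.99401796
P = K * exp(-rT) * N(-d2) - S_0 * exp(-qT) * N(-d1)
N(-d1) = 0.41302079; N(-d2) = 0.68698619
P = 63.0800 * 0.94176453 * 0.68698619 - 54.3700 * 0.99401796 * 0.41302079 = 18.4898

Answer: Price = 18.4898


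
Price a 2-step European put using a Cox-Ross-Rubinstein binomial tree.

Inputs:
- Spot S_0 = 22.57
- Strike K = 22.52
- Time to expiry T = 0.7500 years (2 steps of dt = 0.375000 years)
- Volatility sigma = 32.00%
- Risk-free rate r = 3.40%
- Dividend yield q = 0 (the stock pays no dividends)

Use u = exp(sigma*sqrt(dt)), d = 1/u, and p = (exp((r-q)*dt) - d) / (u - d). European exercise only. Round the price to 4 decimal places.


dt = T/N = 0.375000
u = exp(sigma*sqrt(dt)) = 1.216477; d = 1/u = 0.822046
p = (exp((r-q)*dt) - d) / (u - d) = 0.483698
Discount per step: exp(-r*dt) = 0.987331
Stock lattice S(k, i) with i counting down-moves:
  k=0: S(0,0) = 22.5700
  k=1: S(1,0) = 27.4559; S(1,1) = 18.5536
  k=2: S(2,0) = 33.3995; S(2,1) = 22.5700; S(2,2) = 15.2519
Terminal payoffs V(N, i) = max(K - S_T, 0):
  V(2,0) = 0.000000; V(2,1) = 0.000000; V(2,2) = 7.268113
Backward induction: V(k, i) = exp(-r*dt) * [p * V(k+1, i) + (1-p) * V(k+1, i+1)].
  V(1,0) = exp(-r*dt) * [p*0.000000 + (1-p)*0.000000] = 0.000000
  V(1,1) = exp(-r*dt) * [p*0.000000 + (1-p)*7.268113] = 3.704998
  V(0,0) = exp(-r*dt) * [p*0.000000 + (1-p)*3.704998] = 1.888662

Answer: Price = V(0,0) = 1.8887


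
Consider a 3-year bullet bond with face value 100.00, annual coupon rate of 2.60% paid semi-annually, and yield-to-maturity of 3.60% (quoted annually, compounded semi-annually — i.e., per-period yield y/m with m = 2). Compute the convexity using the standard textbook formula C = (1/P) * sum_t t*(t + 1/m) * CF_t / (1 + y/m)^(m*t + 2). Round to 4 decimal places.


Coupon per period c = face * coupon_rate / m = 1.300000
Periods per year m = 2; per-period yield y/m = 0.018000
Number of cashflows N = 6
Cashflows (t years, CF_t, discount factor 1/(1+y/m)^(m*t), PV):
  t = 0.5000: CF_t = 1.300000, DF = 0.982318, PV = 1.277014
  t = 1.0000: CF_t = 1.300000, DF = 0.964949, PV = 1.254434
  t = 1.5000: CF_t = 1.300000, DF = 0.947887, PV = 1.232253
  t = 2.0000: CF_t = 1.300000, DF = 0.931127, PV = 1.210465
  t = 2.5000: CF_t = 1.300000, DF = 0.914663, PV = 1.189062
  t = 3.0000: CF_t = 101.300000, DF = 0.898490, PV = 91.017055
Price P = sum_t PV_t = 97.180283
Convexity numerator sum_t t*(t + 1/m) * CF_t / (1+y/m)^(m*t + 2):
  t = 0.5000: term = 0.616127
  t = 1.0000: term = 1.815698
  t = 1.5000: term = 3.567186
  t = 2.0000: term = 5.840186
  t = 2.5000: term = 8.605382
  t = 3.0000: term = 922.181744
Convexity = (1/P) * sum = 942.626322 / 97.180283 = 9.699769

Answer: Convexity = 9.6998


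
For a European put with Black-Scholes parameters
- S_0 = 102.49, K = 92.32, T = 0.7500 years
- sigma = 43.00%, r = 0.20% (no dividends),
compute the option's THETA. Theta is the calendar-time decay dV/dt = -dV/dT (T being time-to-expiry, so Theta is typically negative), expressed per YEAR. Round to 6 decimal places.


Answer: Theta = -9.000719

Derivation:
d1 = 0.4708544676; d2 = 0.0984635440
phi(d1) = 0.3570817621; exp(-qT) = 1.0000000000; exp(-rT) = 0.9985011244
Theta = -S*exp(-qT)*phi(d1)*sigma/(2*sqrt(T)) + r*K*exp(-rT)*N(-d2) - q*S*exp(-qT)*N(-d1)
N(-d1) = 0.3188723326; N(-d2) = 0.4607821095; sqrt(T) = 0.8660254038
Term 1 = -102.4900 * 1.0000000000 * 0.3570817621 * 0.4300 / (2 * 0.8660254038) = -9.0856706650
Term 2 = 0.0020 * 92.3200 * 0.9985011244 * 0.4607821095 = 0.0849512861
Term 3 = 0 (no dividend yield, q = 0)
Theta = -9.0856706650 + (0.0849512861) + (0.0000000000) = -9.000719


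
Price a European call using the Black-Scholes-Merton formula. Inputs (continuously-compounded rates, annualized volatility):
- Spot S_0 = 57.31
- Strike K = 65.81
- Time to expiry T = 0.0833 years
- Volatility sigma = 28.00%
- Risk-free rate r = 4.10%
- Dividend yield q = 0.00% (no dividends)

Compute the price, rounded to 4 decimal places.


d1 = (ln(S/K) + (r - q + 0.5*sigma^2) * T) / (sigma * sqrt(T)) = -1.62865164
d2 = d1 - sigma * sqrt(T) = -1.70946451
exp(-rT) = 0.99659053; exp(-qT) = 1.00000000
C = S_0 * exp(-qT) * N(d1) - K * exp(-rT) * N(d2)
N(d1) = 0.05169339; N(d2) = 0.04368247
C = 57.3100 * 1.00000000 * 0.05169339 - 65.8100 * 0.99659053 * 0.04368247 = 0.0976

Answer: Price = 0.0976


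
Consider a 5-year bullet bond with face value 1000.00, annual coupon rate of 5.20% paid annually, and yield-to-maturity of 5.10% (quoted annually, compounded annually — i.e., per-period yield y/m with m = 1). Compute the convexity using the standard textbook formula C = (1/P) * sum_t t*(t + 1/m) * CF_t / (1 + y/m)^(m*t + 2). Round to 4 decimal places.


Coupon per period c = face * coupon_rate / m = 52.000000
Periods per year m = 1; per-period yield y/m = 0.051000
Number of cashflows N = 5
Cashflows (t years, CF_t, discount factor 1/(1+y/m)^(m*t), PV):
  t = 1.0000: CF_t = 52.000000, DF = 0.951475, PV = 49.476689
  t = 2.0000: CF_t = 52.000000, DF = 0.905304, PV = 47.075822
  t = 3.0000: CF_t = 52.000000, DF = 0.861374, PV = 44.791458
  t = 4.0000: CF_t = 52.000000, DF = 0.819576, PV = 42.617943
  t = 5.0000: CF_t = 1052.000000, DF = 0.779806, PV = 820.355624
Price P = sum_t PV_t = 1004.317535
Convexity numerator sum_t t*(t + 1/m) * CF_t / (1+y/m)^(m*t + 2):
  t = 1.0000: term = 89.582915
  t = 2.0000: term = 255.707655
  t = 3.0000: term = 486.598773
  t = 4.0000: term = 771.644106
  t = 5.0000: term = 22280.143431
Convexity = (1/P) * sum = 23883.676881 / 1004.317535 = 23.781002

Answer: Convexity = 23.7810


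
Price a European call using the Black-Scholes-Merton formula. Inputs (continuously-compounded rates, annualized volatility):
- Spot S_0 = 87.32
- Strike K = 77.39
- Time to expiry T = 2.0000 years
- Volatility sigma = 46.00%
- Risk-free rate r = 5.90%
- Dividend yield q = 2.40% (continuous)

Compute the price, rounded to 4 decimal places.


d1 = (ln(S/K) + (r - q + 0.5*sigma^2) * T) / (sigma * sqrt(T)) = 0.61844475
d2 = d1 - sigma * sqrt(T) = -0.03209349
exp(-rT) = 0.88869605; exp(-qT) = 0.95313379
C = S_0 * exp(-qT) * N(d1) - K * exp(-rT) * N(d2)
N(d1) = 0.73185890; N(d2) = 0.48719875
C = 87.3200 * 0.95313379 * 0.73185890 - 77.3900 * 0.88869605 * 0.48719875 = 27.4032

Answer: Price = 27.4032


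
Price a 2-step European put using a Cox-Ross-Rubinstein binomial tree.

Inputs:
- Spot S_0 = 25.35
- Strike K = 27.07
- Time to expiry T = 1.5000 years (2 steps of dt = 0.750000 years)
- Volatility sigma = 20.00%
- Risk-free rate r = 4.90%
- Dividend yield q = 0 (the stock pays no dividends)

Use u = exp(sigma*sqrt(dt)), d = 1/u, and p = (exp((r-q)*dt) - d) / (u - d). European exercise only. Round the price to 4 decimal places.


dt = T/N = 0.750000
u = exp(sigma*sqrt(dt)) = 1.189110; d = 1/u = 0.840965
p = (exp((r-q)*dt) - d) / (u - d) = 0.564330
Discount per step: exp(-r*dt) = 0.963917
Stock lattice S(k, i) with i counting down-moves:
  k=0: S(0,0) = 25.3500
  k=1: S(1,0) = 30.1439; S(1,1) = 21.3185
  k=2: S(2,0) = 35.8445; S(2,1) = 25.3500; S(2,2) = 17.9281
Terminal payoffs V(N, i) = max(K - S_T, 0):
  V(2,0) = 0.000000; V(2,1) = 1.720000; V(2,2) = 9.141913
Backward induction: V(k, i) = exp(-r*dt) * [p * V(k+1, i) + (1-p) * V(k+1, i+1)].
  V(1,0) = exp(-r*dt) * [p*0.000000 + (1-p)*1.720000] = 0.722314
  V(1,1) = exp(-r*dt) * [p*1.720000 + (1-p)*9.141913] = 4.774769
  V(0,0) = exp(-r*dt) * [p*0.722314 + (1-p)*4.774769] = 2.398079

Answer: Price = V(0,0) = 2.3981


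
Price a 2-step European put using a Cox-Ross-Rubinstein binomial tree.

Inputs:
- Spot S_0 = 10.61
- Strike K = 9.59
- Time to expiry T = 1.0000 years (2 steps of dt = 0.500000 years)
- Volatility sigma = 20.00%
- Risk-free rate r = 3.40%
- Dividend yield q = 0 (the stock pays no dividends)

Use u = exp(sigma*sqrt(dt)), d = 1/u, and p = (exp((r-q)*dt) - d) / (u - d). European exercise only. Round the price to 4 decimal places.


Answer: Price = V(0,0) = 0.3474

Derivation:
dt = T/N = 0.500000
u = exp(sigma*sqrt(dt)) = 1.151910; d = 1/u = 0.868123
p = (exp((r-q)*dt) - d) / (u - d) = 0.525120
Discount per step: exp(-r*dt) = 0.983144
Stock lattice S(k, i) with i counting down-moves:
  k=0: S(0,0) = 10.6100
  k=1: S(1,0) = 12.2218; S(1,1) = 9.2108
  k=2: S(2,0) = 14.0784; S(2,1) = 10.6100; S(2,2) = 7.9961
Terminal payoffs V(N, i) = max(K - S_T, 0):
  V(2,0) = 0.000000; V(2,1) = 0.000000; V(2,2) = 1.593897
Backward induction: V(k, i) = exp(-r*dt) * [p * V(k+1, i) + (1-p) * V(k+1, i+1)].
  V(1,0) = exp(-r*dt) * [p*0.000000 + (1-p)*0.000000] = 0.000000
  V(1,1) = exp(-r*dt) * [p*0.000000 + (1-p)*1.593897] = 0.744152
  V(0,0) = exp(-r*dt) * [p*0.000000 + (1-p)*0.744152] = 0.347426


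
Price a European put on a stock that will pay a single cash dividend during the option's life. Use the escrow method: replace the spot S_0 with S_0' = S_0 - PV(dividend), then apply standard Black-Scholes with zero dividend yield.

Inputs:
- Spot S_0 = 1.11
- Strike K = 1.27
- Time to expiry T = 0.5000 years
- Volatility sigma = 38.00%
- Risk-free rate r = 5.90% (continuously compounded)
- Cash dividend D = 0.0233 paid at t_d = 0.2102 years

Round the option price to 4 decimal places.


Answer: Price = 0.2103

Derivation:
PV(D) = D * exp(-r * t_d) = 0.0233 * 0.98767479 = 0.02301282
S_0' = S_0 - PV(D) = 1.1100 - 0.02301282 = 1.08698718
d1 = (ln(S_0'/K) + (r + sigma^2/2)*T) / (sigma*sqrt(T)) = -0.33497170
d2 = d1 - sigma*sqrt(T) = -0.60367228
exp(-rT) = 0.97093088
N(-d1) = 0.63117678; N(-d2) = 0.72696922
P = K * exp(-rT) * N(-d2) - S_0' * N(-d1) = 1.2700 * 0.97093088 * 0.72696922 - 1.08698718 * 0.63117678 = 0.2103


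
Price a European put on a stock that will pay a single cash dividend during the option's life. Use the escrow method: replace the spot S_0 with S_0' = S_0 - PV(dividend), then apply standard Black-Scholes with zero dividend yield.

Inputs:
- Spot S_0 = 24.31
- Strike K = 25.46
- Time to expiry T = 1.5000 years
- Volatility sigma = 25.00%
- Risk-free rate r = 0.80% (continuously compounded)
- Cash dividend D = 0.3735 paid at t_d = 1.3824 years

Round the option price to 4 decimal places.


Answer: Price = 3.6335

Derivation:
PV(D) = D * exp(-r * t_d) = 0.3735 * 0.98900173 = 0.36939215
S_0' = S_0 - PV(D) = 24.3100 - 0.36939215 = 23.94060785
d1 = (ln(S_0'/K) + (r + sigma^2/2)*T) / (sigma*sqrt(T)) = -0.00867937
d2 = d1 - sigma*sqrt(T) = -0.31486558
exp(-rT) = 0.98807171
N(-d1) = 0.50346252; N(-d2) = 0.62356814
P = K * exp(-rT) * N(-d2) - S_0' * N(-d1) = 25.4600 * 0.98807171 * 0.62356814 - 23.94060785 * 0.50346252 = 3.6335
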